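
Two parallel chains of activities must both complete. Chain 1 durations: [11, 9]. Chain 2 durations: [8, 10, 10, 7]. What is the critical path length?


Path A total = 11 + 9 = 20
Path B total = 8 + 10 + 10 + 7 = 35
Critical path = longest path = max(20, 35) = 35

35


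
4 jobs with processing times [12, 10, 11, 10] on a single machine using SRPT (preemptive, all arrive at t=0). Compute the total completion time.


Since all jobs arrive at t=0, SRPT equals SPT ordering.
SPT order: [10, 10, 11, 12]
Completion times:
  Job 1: p=10, C=10
  Job 2: p=10, C=20
  Job 3: p=11, C=31
  Job 4: p=12, C=43
Total completion time = 10 + 20 + 31 + 43 = 104

104


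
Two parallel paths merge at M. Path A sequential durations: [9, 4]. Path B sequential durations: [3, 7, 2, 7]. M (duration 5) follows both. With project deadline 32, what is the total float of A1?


Forward pass: ES(A1) = sum of predecessors on chain A = 0
EF = ES + duration = 0 + 9 = 9
Backward pass: LF(M) = deadline = 32; LS(M) = 32 - 5 = 27
LF(A1) = LS(M) - sum(successors on chain A) = 27 - 4 = 23
LS = LF - duration = 23 - 9 = 14
Total float = LS - ES = 14 - 0 = 14

14


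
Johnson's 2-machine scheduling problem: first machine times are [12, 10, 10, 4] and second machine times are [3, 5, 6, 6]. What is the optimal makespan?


Apply Johnson's rule:
  Group 1 (a <= b): [(4, 4, 6)]
  Group 2 (a > b): [(3, 10, 6), (2, 10, 5), (1, 12, 3)]
Optimal job order: [4, 3, 2, 1]
Schedule:
  Job 4: M1 done at 4, M2 done at 10
  Job 3: M1 done at 14, M2 done at 20
  Job 2: M1 done at 24, M2 done at 29
  Job 1: M1 done at 36, M2 done at 39
Makespan = 39

39


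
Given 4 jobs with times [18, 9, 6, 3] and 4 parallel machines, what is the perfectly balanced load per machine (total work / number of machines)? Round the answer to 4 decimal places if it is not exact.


Total processing time = 18 + 9 + 6 + 3 = 36
Number of machines = 4
Ideal balanced load = 36 / 4 = 9.0

9.0


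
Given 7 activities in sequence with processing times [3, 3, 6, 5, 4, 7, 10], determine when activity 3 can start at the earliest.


Activity 3 starts after activities 1 through 2 complete.
Predecessor durations: [3, 3]
ES = 3 + 3 = 6

6


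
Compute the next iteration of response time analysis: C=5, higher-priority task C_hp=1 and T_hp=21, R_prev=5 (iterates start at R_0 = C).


R_next = C + ceil(R_prev / T_hp) * C_hp
ceil(5 / 21) = ceil(0.2381) = 1
Interference = 1 * 1 = 1
R_next = 5 + 1 = 6

6


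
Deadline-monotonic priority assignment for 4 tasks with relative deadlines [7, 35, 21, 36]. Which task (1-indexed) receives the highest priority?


Sort tasks by relative deadline (ascending):
  Task 1: deadline = 7
  Task 3: deadline = 21
  Task 2: deadline = 35
  Task 4: deadline = 36
Priority order (highest first): [1, 3, 2, 4]
Highest priority task = 1

1


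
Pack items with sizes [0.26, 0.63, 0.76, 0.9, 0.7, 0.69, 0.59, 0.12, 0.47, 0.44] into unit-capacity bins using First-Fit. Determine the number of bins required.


Place items sequentially using First-Fit:
  Item 0.26 -> new Bin 1
  Item 0.63 -> Bin 1 (now 0.89)
  Item 0.76 -> new Bin 2
  Item 0.9 -> new Bin 3
  Item 0.7 -> new Bin 4
  Item 0.69 -> new Bin 5
  Item 0.59 -> new Bin 6
  Item 0.12 -> Bin 2 (now 0.88)
  Item 0.47 -> new Bin 7
  Item 0.44 -> Bin 7 (now 0.91)
Total bins used = 7

7


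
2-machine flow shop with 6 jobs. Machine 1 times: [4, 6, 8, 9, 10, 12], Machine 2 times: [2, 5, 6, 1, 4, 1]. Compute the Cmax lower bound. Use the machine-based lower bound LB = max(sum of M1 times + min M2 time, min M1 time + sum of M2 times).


LB1 = sum(M1 times) + min(M2 times) = 49 + 1 = 50
LB2 = min(M1 times) + sum(M2 times) = 4 + 19 = 23
Lower bound = max(LB1, LB2) = max(50, 23) = 50

50


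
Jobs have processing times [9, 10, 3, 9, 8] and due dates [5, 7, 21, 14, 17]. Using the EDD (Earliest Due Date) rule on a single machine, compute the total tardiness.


Sort by due date (EDD order): [(9, 5), (10, 7), (9, 14), (8, 17), (3, 21)]
Compute completion times and tardiness:
  Job 1: p=9, d=5, C=9, tardiness=max(0,9-5)=4
  Job 2: p=10, d=7, C=19, tardiness=max(0,19-7)=12
  Job 3: p=9, d=14, C=28, tardiness=max(0,28-14)=14
  Job 4: p=8, d=17, C=36, tardiness=max(0,36-17)=19
  Job 5: p=3, d=21, C=39, tardiness=max(0,39-21)=18
Total tardiness = 67

67


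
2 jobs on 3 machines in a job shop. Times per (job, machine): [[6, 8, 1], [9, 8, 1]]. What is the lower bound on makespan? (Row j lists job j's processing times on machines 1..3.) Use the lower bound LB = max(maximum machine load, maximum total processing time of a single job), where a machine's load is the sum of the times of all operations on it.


Machine loads:
  Machine 1: 6 + 9 = 15
  Machine 2: 8 + 8 = 16
  Machine 3: 1 + 1 = 2
Max machine load = 16
Job totals:
  Job 1: 15
  Job 2: 18
Max job total = 18
Lower bound = max(16, 18) = 18

18


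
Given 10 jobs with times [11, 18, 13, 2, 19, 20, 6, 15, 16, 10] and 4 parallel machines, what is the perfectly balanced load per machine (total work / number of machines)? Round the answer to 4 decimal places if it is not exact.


Total processing time = 11 + 18 + 13 + 2 + 19 + 20 + 6 + 15 + 16 + 10 = 130
Number of machines = 4
Ideal balanced load = 130 / 4 = 32.5

32.5


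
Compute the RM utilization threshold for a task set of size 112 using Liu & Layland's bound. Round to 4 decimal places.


Compute 2^(1/112) = 1.0062080044
Subtract 1: 1.0062080044 - 1 = 0.0062080044
Multiply by n: 112 * 0.0062080044 = 0.6952964928
Round to 4 dp: 0.6953

0.6953


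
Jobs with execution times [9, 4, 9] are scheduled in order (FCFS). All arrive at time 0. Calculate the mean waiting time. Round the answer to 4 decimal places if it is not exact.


FCFS order (as given): [9, 4, 9]
Waiting times:
  Job 1: wait = 0
  Job 2: wait = 9
  Job 3: wait = 13
Sum of waiting times = 22
Average waiting time = 22/3 = 7.3333

7.3333


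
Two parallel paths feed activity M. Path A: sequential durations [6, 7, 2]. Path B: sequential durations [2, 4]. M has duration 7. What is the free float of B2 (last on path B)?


ES(B2) = sum of predecessors on chain B = 2
EF(B2) = ES + duration = 2 + 4 = 6
Successor of B2 is M. ES(M) = max(sum(A), sum(B)) = max(15, 6) = 15
Free float = ES(successor) - EF(current) = 15 - 6 = 9

9


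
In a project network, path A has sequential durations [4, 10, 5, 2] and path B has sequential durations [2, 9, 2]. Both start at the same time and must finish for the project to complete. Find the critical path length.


Path A total = 4 + 10 + 5 + 2 = 21
Path B total = 2 + 9 + 2 = 13
Critical path = longest path = max(21, 13) = 21

21


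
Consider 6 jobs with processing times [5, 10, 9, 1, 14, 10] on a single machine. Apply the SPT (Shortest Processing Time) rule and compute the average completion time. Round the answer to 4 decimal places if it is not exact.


Sort jobs by processing time (SPT order): [1, 5, 9, 10, 10, 14]
Compute completion times sequentially:
  Job 1: processing = 1, completes at 1
  Job 2: processing = 5, completes at 6
  Job 3: processing = 9, completes at 15
  Job 4: processing = 10, completes at 25
  Job 5: processing = 10, completes at 35
  Job 6: processing = 14, completes at 49
Sum of completion times = 131
Average completion time = 131/6 = 21.8333

21.8333


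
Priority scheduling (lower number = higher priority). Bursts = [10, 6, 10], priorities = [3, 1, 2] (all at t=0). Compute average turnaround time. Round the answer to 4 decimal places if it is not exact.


Sort by priority (ascending = highest first):
Order: [(1, 6), (2, 10), (3, 10)]
Completion times:
  Priority 1, burst=6, C=6
  Priority 2, burst=10, C=16
  Priority 3, burst=10, C=26
Average turnaround = 48/3 = 16.0

16.0


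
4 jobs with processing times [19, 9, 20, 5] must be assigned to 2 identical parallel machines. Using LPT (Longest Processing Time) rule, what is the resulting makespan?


Sort jobs in decreasing order (LPT): [20, 19, 9, 5]
Assign each job to the least loaded machine:
  Machine 1: jobs [20, 5], load = 25
  Machine 2: jobs [19, 9], load = 28
Makespan = max load = 28

28


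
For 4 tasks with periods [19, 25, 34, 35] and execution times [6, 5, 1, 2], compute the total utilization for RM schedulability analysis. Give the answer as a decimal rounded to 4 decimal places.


Compute individual utilizations (exact fractions):
  Task 1: C/T = 6/19 (approx. 0.3158)
  Task 2: C/T = 5/25 = 1/5 (approx. 0.2)
  Task 3: C/T = 1/34 (approx. 0.0294)
  Task 4: C/T = 2/35 (approx. 0.0571)
Total utilization U = 6/19 + 1/5 + 1/34 + 2/35 = 13619/22610
Rounded to 4 decimal places: U = 0.6023
RM (Liu & Layland) bound for 4 tasks = 0.756828; compare with U = 13619/22610 (approx. 0.602344)
U <= bound, so schedulable by RM sufficient condition.

0.6023


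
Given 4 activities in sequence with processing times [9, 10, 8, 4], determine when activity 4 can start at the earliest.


Activity 4 starts after activities 1 through 3 complete.
Predecessor durations: [9, 10, 8]
ES = 9 + 10 + 8 = 27

27


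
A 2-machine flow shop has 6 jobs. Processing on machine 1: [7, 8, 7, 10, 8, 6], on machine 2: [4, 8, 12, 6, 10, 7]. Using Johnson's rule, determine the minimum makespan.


Apply Johnson's rule:
  Group 1 (a <= b): [(6, 6, 7), (3, 7, 12), (2, 8, 8), (5, 8, 10)]
  Group 2 (a > b): [(4, 10, 6), (1, 7, 4)]
Optimal job order: [6, 3, 2, 5, 4, 1]
Schedule:
  Job 6: M1 done at 6, M2 done at 13
  Job 3: M1 done at 13, M2 done at 25
  Job 2: M1 done at 21, M2 done at 33
  Job 5: M1 done at 29, M2 done at 43
  Job 4: M1 done at 39, M2 done at 49
  Job 1: M1 done at 46, M2 done at 53
Makespan = 53

53


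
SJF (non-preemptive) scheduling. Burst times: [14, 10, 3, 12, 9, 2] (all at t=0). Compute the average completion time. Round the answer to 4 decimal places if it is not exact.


SJF order (ascending): [2, 3, 9, 10, 12, 14]
Completion times:
  Job 1: burst=2, C=2
  Job 2: burst=3, C=5
  Job 3: burst=9, C=14
  Job 4: burst=10, C=24
  Job 5: burst=12, C=36
  Job 6: burst=14, C=50
Average completion = 131/6 = 21.8333

21.8333


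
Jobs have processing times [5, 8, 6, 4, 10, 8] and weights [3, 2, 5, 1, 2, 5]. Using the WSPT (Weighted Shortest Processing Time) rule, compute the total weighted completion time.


Compute p/w ratios and sort ascending (WSPT): [(6, 5), (8, 5), (5, 3), (8, 2), (4, 1), (10, 2)]
Compute weighted completion times:
  Job (p=6,w=5): C=6, w*C=5*6=30
  Job (p=8,w=5): C=14, w*C=5*14=70
  Job (p=5,w=3): C=19, w*C=3*19=57
  Job (p=8,w=2): C=27, w*C=2*27=54
  Job (p=4,w=1): C=31, w*C=1*31=31
  Job (p=10,w=2): C=41, w*C=2*41=82
Total weighted completion time = 324

324


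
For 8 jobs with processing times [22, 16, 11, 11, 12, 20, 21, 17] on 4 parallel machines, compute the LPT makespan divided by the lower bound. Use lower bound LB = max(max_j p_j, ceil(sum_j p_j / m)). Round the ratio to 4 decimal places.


LPT order: [22, 21, 20, 17, 16, 12, 11, 11]
Machine loads after assignment: [33, 32, 32, 33]
LPT makespan = 33
Lower bound = max(max_job, ceil(total/4)) = max(22, 33) = 33
Ratio = 33 / 33 = 1.0

1.0


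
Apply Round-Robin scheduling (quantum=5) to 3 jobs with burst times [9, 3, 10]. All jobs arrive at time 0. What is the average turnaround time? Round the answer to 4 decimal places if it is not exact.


Time quantum = 5
Execution trace:
  J1 runs 5 units, time = 5
  J2 runs 3 units, time = 8
  J3 runs 5 units, time = 13
  J1 runs 4 units, time = 17
  J3 runs 5 units, time = 22
Finish times: [17, 8, 22]
Average turnaround = 47/3 = 15.6667

15.6667


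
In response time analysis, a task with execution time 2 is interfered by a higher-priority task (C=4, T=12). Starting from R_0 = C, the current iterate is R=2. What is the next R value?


R_next = C + ceil(R_prev / T_hp) * C_hp
ceil(2 / 12) = ceil(0.1667) = 1
Interference = 1 * 4 = 4
R_next = 2 + 4 = 6

6


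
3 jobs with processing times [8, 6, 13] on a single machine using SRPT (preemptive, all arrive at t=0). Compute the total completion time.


Since all jobs arrive at t=0, SRPT equals SPT ordering.
SPT order: [6, 8, 13]
Completion times:
  Job 1: p=6, C=6
  Job 2: p=8, C=14
  Job 3: p=13, C=27
Total completion time = 6 + 14 + 27 = 47

47


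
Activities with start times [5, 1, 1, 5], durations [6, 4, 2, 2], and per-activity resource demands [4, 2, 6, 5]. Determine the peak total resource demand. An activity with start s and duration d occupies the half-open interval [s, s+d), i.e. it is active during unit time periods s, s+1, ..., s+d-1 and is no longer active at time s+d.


Each activity i is active on [start_i, start_i + duration_i).
Compute total resource usage per time slot:
  t=0: active resources = [], total = 0
  t=1: active resources = [2, 6], total = 8
  t=2: active resources = [2, 6], total = 8
  t=3: active resources = [2], total = 2
  t=4: active resources = [2], total = 2
  t=5: active resources = [4, 5], total = 9
  t=6: active resources = [4, 5], total = 9
  t=7: active resources = [4], total = 4
  t=8: active resources = [4], total = 4
  t=9: active resources = [4], total = 4
  t=10: active resources = [4], total = 4
Peak resource demand = 9

9


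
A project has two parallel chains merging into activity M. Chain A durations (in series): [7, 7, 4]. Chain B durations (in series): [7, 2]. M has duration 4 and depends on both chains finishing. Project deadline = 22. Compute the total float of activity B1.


Forward pass: ES(B1) = sum of predecessors on chain B = 0
EF = ES + duration = 0 + 7 = 7
Backward pass: LF(M) = deadline = 22; LS(M) = 22 - 4 = 18
LF(B1) = LS(M) - sum(successors on chain B) = 18 - 2 = 16
LS = LF - duration = 16 - 7 = 9
Total float = LS - ES = 9 - 0 = 9

9


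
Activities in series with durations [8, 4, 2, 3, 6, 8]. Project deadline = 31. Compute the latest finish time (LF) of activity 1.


LF(activity 1) = deadline - sum of successor durations
Successors: activities 2 through 6 with durations [4, 2, 3, 6, 8]
Sum of successor durations = 23
LF = 31 - 23 = 8

8


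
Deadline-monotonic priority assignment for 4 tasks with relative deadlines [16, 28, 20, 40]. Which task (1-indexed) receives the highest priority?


Sort tasks by relative deadline (ascending):
  Task 1: deadline = 16
  Task 3: deadline = 20
  Task 2: deadline = 28
  Task 4: deadline = 40
Priority order (highest first): [1, 3, 2, 4]
Highest priority task = 1

1


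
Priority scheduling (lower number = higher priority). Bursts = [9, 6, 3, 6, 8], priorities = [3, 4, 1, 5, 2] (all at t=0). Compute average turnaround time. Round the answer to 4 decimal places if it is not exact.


Sort by priority (ascending = highest first):
Order: [(1, 3), (2, 8), (3, 9), (4, 6), (5, 6)]
Completion times:
  Priority 1, burst=3, C=3
  Priority 2, burst=8, C=11
  Priority 3, burst=9, C=20
  Priority 4, burst=6, C=26
  Priority 5, burst=6, C=32
Average turnaround = 92/5 = 18.4

18.4


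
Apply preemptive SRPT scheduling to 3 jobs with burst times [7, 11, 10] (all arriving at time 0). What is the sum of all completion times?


Since all jobs arrive at t=0, SRPT equals SPT ordering.
SPT order: [7, 10, 11]
Completion times:
  Job 1: p=7, C=7
  Job 2: p=10, C=17
  Job 3: p=11, C=28
Total completion time = 7 + 17 + 28 = 52

52


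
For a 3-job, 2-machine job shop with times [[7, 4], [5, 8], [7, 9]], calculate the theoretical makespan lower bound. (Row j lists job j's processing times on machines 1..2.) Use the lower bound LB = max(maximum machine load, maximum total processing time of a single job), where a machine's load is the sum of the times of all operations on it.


Machine loads:
  Machine 1: 7 + 5 + 7 = 19
  Machine 2: 4 + 8 + 9 = 21
Max machine load = 21
Job totals:
  Job 1: 11
  Job 2: 13
  Job 3: 16
Max job total = 16
Lower bound = max(21, 16) = 21

21


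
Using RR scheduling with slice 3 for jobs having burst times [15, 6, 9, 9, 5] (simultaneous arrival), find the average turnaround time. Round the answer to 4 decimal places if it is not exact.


Time quantum = 3
Execution trace:
  J1 runs 3 units, time = 3
  J2 runs 3 units, time = 6
  J3 runs 3 units, time = 9
  J4 runs 3 units, time = 12
  J5 runs 3 units, time = 15
  J1 runs 3 units, time = 18
  J2 runs 3 units, time = 21
  J3 runs 3 units, time = 24
  J4 runs 3 units, time = 27
  J5 runs 2 units, time = 29
  J1 runs 3 units, time = 32
  J3 runs 3 units, time = 35
  J4 runs 3 units, time = 38
  J1 runs 3 units, time = 41
  J1 runs 3 units, time = 44
Finish times: [44, 21, 35, 38, 29]
Average turnaround = 167/5 = 33.4

33.4


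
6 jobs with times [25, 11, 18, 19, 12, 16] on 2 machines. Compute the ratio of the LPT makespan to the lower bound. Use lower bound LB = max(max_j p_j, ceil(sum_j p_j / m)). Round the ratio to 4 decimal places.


LPT order: [25, 19, 18, 16, 12, 11]
Machine loads after assignment: [52, 49]
LPT makespan = 52
Lower bound = max(max_job, ceil(total/2)) = max(25, 51) = 51
Ratio = 52 / 51 = 1.0196

1.0196


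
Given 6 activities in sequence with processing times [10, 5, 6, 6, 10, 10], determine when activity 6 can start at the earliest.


Activity 6 starts after activities 1 through 5 complete.
Predecessor durations: [10, 5, 6, 6, 10]
ES = 10 + 5 + 6 + 6 + 10 = 37

37


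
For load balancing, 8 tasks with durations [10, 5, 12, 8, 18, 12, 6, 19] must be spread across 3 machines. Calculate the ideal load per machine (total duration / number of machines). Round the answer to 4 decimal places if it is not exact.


Total processing time = 10 + 5 + 12 + 8 + 18 + 12 + 6 + 19 = 90
Number of machines = 3
Ideal balanced load = 90 / 3 = 30.0

30.0


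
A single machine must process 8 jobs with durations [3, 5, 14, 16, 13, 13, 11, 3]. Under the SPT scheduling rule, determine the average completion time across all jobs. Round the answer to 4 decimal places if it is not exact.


Sort jobs by processing time (SPT order): [3, 3, 5, 11, 13, 13, 14, 16]
Compute completion times sequentially:
  Job 1: processing = 3, completes at 3
  Job 2: processing = 3, completes at 6
  Job 3: processing = 5, completes at 11
  Job 4: processing = 11, completes at 22
  Job 5: processing = 13, completes at 35
  Job 6: processing = 13, completes at 48
  Job 7: processing = 14, completes at 62
  Job 8: processing = 16, completes at 78
Sum of completion times = 265
Average completion time = 265/8 = 33.125

33.125


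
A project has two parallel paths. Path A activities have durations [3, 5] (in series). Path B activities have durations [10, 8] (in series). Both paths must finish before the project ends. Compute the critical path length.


Path A total = 3 + 5 = 8
Path B total = 10 + 8 = 18
Critical path = longest path = max(8, 18) = 18

18


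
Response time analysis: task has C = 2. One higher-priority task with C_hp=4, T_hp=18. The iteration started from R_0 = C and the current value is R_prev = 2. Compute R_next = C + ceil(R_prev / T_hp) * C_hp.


R_next = C + ceil(R_prev / T_hp) * C_hp
ceil(2 / 18) = ceil(0.1111) = 1
Interference = 1 * 4 = 4
R_next = 2 + 4 = 6

6


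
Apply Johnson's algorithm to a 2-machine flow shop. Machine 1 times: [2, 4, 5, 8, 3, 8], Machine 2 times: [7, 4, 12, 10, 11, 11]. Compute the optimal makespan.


Apply Johnson's rule:
  Group 1 (a <= b): [(1, 2, 7), (5, 3, 11), (2, 4, 4), (3, 5, 12), (4, 8, 10), (6, 8, 11)]
  Group 2 (a > b): []
Optimal job order: [1, 5, 2, 3, 4, 6]
Schedule:
  Job 1: M1 done at 2, M2 done at 9
  Job 5: M1 done at 5, M2 done at 20
  Job 2: M1 done at 9, M2 done at 24
  Job 3: M1 done at 14, M2 done at 36
  Job 4: M1 done at 22, M2 done at 46
  Job 6: M1 done at 30, M2 done at 57
Makespan = 57

57


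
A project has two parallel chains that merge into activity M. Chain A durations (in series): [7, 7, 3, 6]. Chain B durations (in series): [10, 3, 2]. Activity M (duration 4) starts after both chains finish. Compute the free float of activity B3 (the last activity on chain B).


ES(B3) = sum of predecessors on chain B = 13
EF(B3) = ES + duration = 13 + 2 = 15
Successor of B3 is M. ES(M) = max(sum(A), sum(B)) = max(23, 15) = 23
Free float = ES(successor) - EF(current) = 23 - 15 = 8

8


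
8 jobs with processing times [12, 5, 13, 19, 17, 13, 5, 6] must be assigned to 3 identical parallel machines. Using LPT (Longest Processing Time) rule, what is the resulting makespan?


Sort jobs in decreasing order (LPT): [19, 17, 13, 13, 12, 6, 5, 5]
Assign each job to the least loaded machine:
  Machine 1: jobs [19, 6, 5], load = 30
  Machine 2: jobs [17, 12], load = 29
  Machine 3: jobs [13, 13, 5], load = 31
Makespan = max load = 31

31


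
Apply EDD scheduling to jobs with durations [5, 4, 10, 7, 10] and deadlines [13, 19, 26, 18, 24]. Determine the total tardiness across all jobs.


Sort by due date (EDD order): [(5, 13), (7, 18), (4, 19), (10, 24), (10, 26)]
Compute completion times and tardiness:
  Job 1: p=5, d=13, C=5, tardiness=max(0,5-13)=0
  Job 2: p=7, d=18, C=12, tardiness=max(0,12-18)=0
  Job 3: p=4, d=19, C=16, tardiness=max(0,16-19)=0
  Job 4: p=10, d=24, C=26, tardiness=max(0,26-24)=2
  Job 5: p=10, d=26, C=36, tardiness=max(0,36-26)=10
Total tardiness = 12

12


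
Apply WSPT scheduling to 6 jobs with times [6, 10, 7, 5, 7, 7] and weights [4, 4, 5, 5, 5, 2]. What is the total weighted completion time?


Compute p/w ratios and sort ascending (WSPT): [(5, 5), (7, 5), (7, 5), (6, 4), (10, 4), (7, 2)]
Compute weighted completion times:
  Job (p=5,w=5): C=5, w*C=5*5=25
  Job (p=7,w=5): C=12, w*C=5*12=60
  Job (p=7,w=5): C=19, w*C=5*19=95
  Job (p=6,w=4): C=25, w*C=4*25=100
  Job (p=10,w=4): C=35, w*C=4*35=140
  Job (p=7,w=2): C=42, w*C=2*42=84
Total weighted completion time = 504

504


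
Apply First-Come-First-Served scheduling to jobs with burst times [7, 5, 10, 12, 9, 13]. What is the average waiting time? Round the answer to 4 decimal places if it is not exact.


FCFS order (as given): [7, 5, 10, 12, 9, 13]
Waiting times:
  Job 1: wait = 0
  Job 2: wait = 7
  Job 3: wait = 12
  Job 4: wait = 22
  Job 5: wait = 34
  Job 6: wait = 43
Sum of waiting times = 118
Average waiting time = 118/6 = 19.6667

19.6667


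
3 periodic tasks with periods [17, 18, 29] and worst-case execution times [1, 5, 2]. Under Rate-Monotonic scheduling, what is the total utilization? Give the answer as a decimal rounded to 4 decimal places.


Compute individual utilizations (exact fractions):
  Task 1: C/T = 1/17 (approx. 0.0588)
  Task 2: C/T = 5/18 (approx. 0.2778)
  Task 3: C/T = 2/29 (approx. 0.069)
Total utilization U = 1/17 + 5/18 + 2/29 = 3599/8874
Rounded to 4 decimal places: U = 0.4056
RM (Liu & Layland) bound for 3 tasks = 0.779763; compare with U = 3599/8874 (approx. 0.405567)
U <= bound, so schedulable by RM sufficient condition.

0.4056


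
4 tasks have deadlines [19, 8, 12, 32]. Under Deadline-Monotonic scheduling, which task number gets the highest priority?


Sort tasks by relative deadline (ascending):
  Task 2: deadline = 8
  Task 3: deadline = 12
  Task 1: deadline = 19
  Task 4: deadline = 32
Priority order (highest first): [2, 3, 1, 4]
Highest priority task = 2

2


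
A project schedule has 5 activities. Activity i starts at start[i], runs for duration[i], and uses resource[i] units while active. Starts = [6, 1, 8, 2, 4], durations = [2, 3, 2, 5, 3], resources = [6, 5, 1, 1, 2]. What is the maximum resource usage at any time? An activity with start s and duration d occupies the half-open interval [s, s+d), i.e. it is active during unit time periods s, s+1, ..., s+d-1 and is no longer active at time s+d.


Each activity i is active on [start_i, start_i + duration_i).
Compute total resource usage per time slot:
  t=0: active resources = [], total = 0
  t=1: active resources = [5], total = 5
  t=2: active resources = [5, 1], total = 6
  t=3: active resources = [5, 1], total = 6
  t=4: active resources = [1, 2], total = 3
  t=5: active resources = [1, 2], total = 3
  t=6: active resources = [6, 1, 2], total = 9
  t=7: active resources = [6], total = 6
  t=8: active resources = [1], total = 1
  t=9: active resources = [1], total = 1
Peak resource demand = 9

9


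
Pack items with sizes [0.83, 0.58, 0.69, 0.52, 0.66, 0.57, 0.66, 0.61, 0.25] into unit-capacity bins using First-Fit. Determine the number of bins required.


Place items sequentially using First-Fit:
  Item 0.83 -> new Bin 1
  Item 0.58 -> new Bin 2
  Item 0.69 -> new Bin 3
  Item 0.52 -> new Bin 4
  Item 0.66 -> new Bin 5
  Item 0.57 -> new Bin 6
  Item 0.66 -> new Bin 7
  Item 0.61 -> new Bin 8
  Item 0.25 -> Bin 2 (now 0.83)
Total bins used = 8

8


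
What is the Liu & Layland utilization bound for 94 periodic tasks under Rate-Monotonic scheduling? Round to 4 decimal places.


Compute 2^(1/94) = 1.0074011604
Subtract 1: 1.0074011604 - 1 = 0.0074011604
Multiply by n: 94 * 0.0074011604 = 0.6957090776
Round to 4 dp: 0.6957

0.6957


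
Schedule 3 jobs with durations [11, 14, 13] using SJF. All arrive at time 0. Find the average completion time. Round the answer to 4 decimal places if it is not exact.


SJF order (ascending): [11, 13, 14]
Completion times:
  Job 1: burst=11, C=11
  Job 2: burst=13, C=24
  Job 3: burst=14, C=38
Average completion = 73/3 = 24.3333

24.3333


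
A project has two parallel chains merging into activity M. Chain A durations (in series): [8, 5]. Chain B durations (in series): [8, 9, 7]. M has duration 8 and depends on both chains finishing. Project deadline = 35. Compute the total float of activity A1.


Forward pass: ES(A1) = sum of predecessors on chain A = 0
EF = ES + duration = 0 + 8 = 8
Backward pass: LF(M) = deadline = 35; LS(M) = 35 - 8 = 27
LF(A1) = LS(M) - sum(successors on chain A) = 27 - 5 = 22
LS = LF - duration = 22 - 8 = 14
Total float = LS - ES = 14 - 0 = 14

14


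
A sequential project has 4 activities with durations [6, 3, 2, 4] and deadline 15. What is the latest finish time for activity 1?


LF(activity 1) = deadline - sum of successor durations
Successors: activities 2 through 4 with durations [3, 2, 4]
Sum of successor durations = 9
LF = 15 - 9 = 6

6


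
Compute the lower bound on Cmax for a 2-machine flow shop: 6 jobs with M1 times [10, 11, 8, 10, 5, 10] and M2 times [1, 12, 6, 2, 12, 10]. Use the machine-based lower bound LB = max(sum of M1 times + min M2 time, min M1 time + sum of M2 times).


LB1 = sum(M1 times) + min(M2 times) = 54 + 1 = 55
LB2 = min(M1 times) + sum(M2 times) = 5 + 43 = 48
Lower bound = max(LB1, LB2) = max(55, 48) = 55

55


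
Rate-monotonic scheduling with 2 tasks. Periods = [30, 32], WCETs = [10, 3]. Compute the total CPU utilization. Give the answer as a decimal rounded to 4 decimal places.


Compute individual utilizations (exact fractions):
  Task 1: C/T = 10/30 = 1/3 (approx. 0.3333)
  Task 2: C/T = 3/32 (approx. 0.0938)
Total utilization U = 1/3 + 3/32 = 41/96
Rounded to 4 decimal places: U = 0.4271
RM (Liu & Layland) bound for 2 tasks = 0.828427; compare with U = 41/96 (approx. 0.427083)
U <= bound, so schedulable by RM sufficient condition.

0.4271


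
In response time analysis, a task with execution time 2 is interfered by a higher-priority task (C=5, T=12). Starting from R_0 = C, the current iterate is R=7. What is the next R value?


R_next = C + ceil(R_prev / T_hp) * C_hp
ceil(7 / 12) = ceil(0.5833) = 1
Interference = 1 * 5 = 5
R_next = 2 + 5 = 7
R_next = R_prev, so the iteration has converged (response time = 7).

7


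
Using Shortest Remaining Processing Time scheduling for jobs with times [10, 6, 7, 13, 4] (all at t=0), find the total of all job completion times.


Since all jobs arrive at t=0, SRPT equals SPT ordering.
SPT order: [4, 6, 7, 10, 13]
Completion times:
  Job 1: p=4, C=4
  Job 2: p=6, C=10
  Job 3: p=7, C=17
  Job 4: p=10, C=27
  Job 5: p=13, C=40
Total completion time = 4 + 10 + 17 + 27 + 40 = 98

98


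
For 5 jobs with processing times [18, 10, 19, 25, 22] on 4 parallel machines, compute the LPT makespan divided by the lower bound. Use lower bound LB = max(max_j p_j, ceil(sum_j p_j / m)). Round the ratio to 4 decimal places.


LPT order: [25, 22, 19, 18, 10]
Machine loads after assignment: [25, 22, 19, 28]
LPT makespan = 28
Lower bound = max(max_job, ceil(total/4)) = max(25, 24) = 25
Ratio = 28 / 25 = 1.12

1.12


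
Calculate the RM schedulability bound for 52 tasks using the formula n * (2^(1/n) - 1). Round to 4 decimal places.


Compute 2^(1/52) = 1.0134189907
Subtract 1: 1.0134189907 - 1 = 0.0134189907
Multiply by n: 52 * 0.0134189907 = 0.6977875164
Round to 4 dp: 0.6978

0.6978


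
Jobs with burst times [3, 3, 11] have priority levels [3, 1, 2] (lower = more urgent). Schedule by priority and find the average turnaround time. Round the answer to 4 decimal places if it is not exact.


Sort by priority (ascending = highest first):
Order: [(1, 3), (2, 11), (3, 3)]
Completion times:
  Priority 1, burst=3, C=3
  Priority 2, burst=11, C=14
  Priority 3, burst=3, C=17
Average turnaround = 34/3 = 11.3333

11.3333


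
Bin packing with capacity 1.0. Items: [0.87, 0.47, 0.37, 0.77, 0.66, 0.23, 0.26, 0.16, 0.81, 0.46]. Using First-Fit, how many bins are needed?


Place items sequentially using First-Fit:
  Item 0.87 -> new Bin 1
  Item 0.47 -> new Bin 2
  Item 0.37 -> Bin 2 (now 0.84)
  Item 0.77 -> new Bin 3
  Item 0.66 -> new Bin 4
  Item 0.23 -> Bin 3 (now 1.0)
  Item 0.26 -> Bin 4 (now 0.92)
  Item 0.16 -> Bin 2 (now 1.0)
  Item 0.81 -> new Bin 5
  Item 0.46 -> new Bin 6
Total bins used = 6

6


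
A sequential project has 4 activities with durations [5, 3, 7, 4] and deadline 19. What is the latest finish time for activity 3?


LF(activity 3) = deadline - sum of successor durations
Successors: activities 4 through 4 with durations [4]
Sum of successor durations = 4
LF = 19 - 4 = 15

15


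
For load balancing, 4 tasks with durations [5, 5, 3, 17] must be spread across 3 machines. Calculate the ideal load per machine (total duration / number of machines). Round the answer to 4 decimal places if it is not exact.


Total processing time = 5 + 5 + 3 + 17 = 30
Number of machines = 3
Ideal balanced load = 30 / 3 = 10.0

10.0


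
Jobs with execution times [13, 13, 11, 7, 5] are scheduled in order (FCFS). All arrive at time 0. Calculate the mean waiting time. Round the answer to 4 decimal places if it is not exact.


FCFS order (as given): [13, 13, 11, 7, 5]
Waiting times:
  Job 1: wait = 0
  Job 2: wait = 13
  Job 3: wait = 26
  Job 4: wait = 37
  Job 5: wait = 44
Sum of waiting times = 120
Average waiting time = 120/5 = 24.0

24.0


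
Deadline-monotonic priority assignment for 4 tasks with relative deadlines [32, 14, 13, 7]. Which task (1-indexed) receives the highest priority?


Sort tasks by relative deadline (ascending):
  Task 4: deadline = 7
  Task 3: deadline = 13
  Task 2: deadline = 14
  Task 1: deadline = 32
Priority order (highest first): [4, 3, 2, 1]
Highest priority task = 4

4


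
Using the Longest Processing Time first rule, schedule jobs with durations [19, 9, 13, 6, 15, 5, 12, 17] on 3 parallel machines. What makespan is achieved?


Sort jobs in decreasing order (LPT): [19, 17, 15, 13, 12, 9, 6, 5]
Assign each job to the least loaded machine:
  Machine 1: jobs [19, 9, 6], load = 34
  Machine 2: jobs [17, 12], load = 29
  Machine 3: jobs [15, 13, 5], load = 33
Makespan = max load = 34

34


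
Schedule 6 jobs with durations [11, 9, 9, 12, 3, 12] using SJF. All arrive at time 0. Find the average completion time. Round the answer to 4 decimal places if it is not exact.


SJF order (ascending): [3, 9, 9, 11, 12, 12]
Completion times:
  Job 1: burst=3, C=3
  Job 2: burst=9, C=12
  Job 3: burst=9, C=21
  Job 4: burst=11, C=32
  Job 5: burst=12, C=44
  Job 6: burst=12, C=56
Average completion = 168/6 = 28.0

28.0


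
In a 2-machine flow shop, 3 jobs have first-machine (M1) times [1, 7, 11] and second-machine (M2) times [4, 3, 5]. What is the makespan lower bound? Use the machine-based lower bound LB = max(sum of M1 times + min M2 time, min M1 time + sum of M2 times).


LB1 = sum(M1 times) + min(M2 times) = 19 + 3 = 22
LB2 = min(M1 times) + sum(M2 times) = 1 + 12 = 13
Lower bound = max(LB1, LB2) = max(22, 13) = 22

22


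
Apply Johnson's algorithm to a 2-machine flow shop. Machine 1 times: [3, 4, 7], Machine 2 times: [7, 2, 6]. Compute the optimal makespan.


Apply Johnson's rule:
  Group 1 (a <= b): [(1, 3, 7)]
  Group 2 (a > b): [(3, 7, 6), (2, 4, 2)]
Optimal job order: [1, 3, 2]
Schedule:
  Job 1: M1 done at 3, M2 done at 10
  Job 3: M1 done at 10, M2 done at 16
  Job 2: M1 done at 14, M2 done at 18
Makespan = 18

18


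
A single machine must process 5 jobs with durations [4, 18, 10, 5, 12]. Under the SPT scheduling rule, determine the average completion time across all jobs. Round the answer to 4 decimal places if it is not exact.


Sort jobs by processing time (SPT order): [4, 5, 10, 12, 18]
Compute completion times sequentially:
  Job 1: processing = 4, completes at 4
  Job 2: processing = 5, completes at 9
  Job 3: processing = 10, completes at 19
  Job 4: processing = 12, completes at 31
  Job 5: processing = 18, completes at 49
Sum of completion times = 112
Average completion time = 112/5 = 22.4

22.4


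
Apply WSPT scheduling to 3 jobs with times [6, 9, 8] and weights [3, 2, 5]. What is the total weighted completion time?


Compute p/w ratios and sort ascending (WSPT): [(8, 5), (6, 3), (9, 2)]
Compute weighted completion times:
  Job (p=8,w=5): C=8, w*C=5*8=40
  Job (p=6,w=3): C=14, w*C=3*14=42
  Job (p=9,w=2): C=23, w*C=2*23=46
Total weighted completion time = 128

128


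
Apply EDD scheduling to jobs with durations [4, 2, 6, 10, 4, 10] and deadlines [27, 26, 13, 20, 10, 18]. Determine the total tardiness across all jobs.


Sort by due date (EDD order): [(4, 10), (6, 13), (10, 18), (10, 20), (2, 26), (4, 27)]
Compute completion times and tardiness:
  Job 1: p=4, d=10, C=4, tardiness=max(0,4-10)=0
  Job 2: p=6, d=13, C=10, tardiness=max(0,10-13)=0
  Job 3: p=10, d=18, C=20, tardiness=max(0,20-18)=2
  Job 4: p=10, d=20, C=30, tardiness=max(0,30-20)=10
  Job 5: p=2, d=26, C=32, tardiness=max(0,32-26)=6
  Job 6: p=4, d=27, C=36, tardiness=max(0,36-27)=9
Total tardiness = 27

27


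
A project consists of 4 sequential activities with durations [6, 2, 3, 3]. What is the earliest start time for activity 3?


Activity 3 starts after activities 1 through 2 complete.
Predecessor durations: [6, 2]
ES = 6 + 2 = 8

8


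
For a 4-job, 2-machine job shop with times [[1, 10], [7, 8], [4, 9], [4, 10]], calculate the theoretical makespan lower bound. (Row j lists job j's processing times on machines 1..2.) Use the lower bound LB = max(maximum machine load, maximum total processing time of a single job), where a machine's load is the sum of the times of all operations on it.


Machine loads:
  Machine 1: 1 + 7 + 4 + 4 = 16
  Machine 2: 10 + 8 + 9 + 10 = 37
Max machine load = 37
Job totals:
  Job 1: 11
  Job 2: 15
  Job 3: 13
  Job 4: 14
Max job total = 15
Lower bound = max(37, 15) = 37

37


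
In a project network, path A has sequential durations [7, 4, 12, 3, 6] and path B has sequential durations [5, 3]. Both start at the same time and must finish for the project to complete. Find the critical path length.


Path A total = 7 + 4 + 12 + 3 + 6 = 32
Path B total = 5 + 3 = 8
Critical path = longest path = max(32, 8) = 32

32


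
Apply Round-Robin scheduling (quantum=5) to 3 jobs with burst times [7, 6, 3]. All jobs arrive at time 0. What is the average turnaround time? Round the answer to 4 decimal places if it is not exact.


Time quantum = 5
Execution trace:
  J1 runs 5 units, time = 5
  J2 runs 5 units, time = 10
  J3 runs 3 units, time = 13
  J1 runs 2 units, time = 15
  J2 runs 1 units, time = 16
Finish times: [15, 16, 13]
Average turnaround = 44/3 = 14.6667

14.6667


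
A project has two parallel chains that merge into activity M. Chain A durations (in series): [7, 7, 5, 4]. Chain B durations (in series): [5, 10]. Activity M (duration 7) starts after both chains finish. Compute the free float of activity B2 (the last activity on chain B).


ES(B2) = sum of predecessors on chain B = 5
EF(B2) = ES + duration = 5 + 10 = 15
Successor of B2 is M. ES(M) = max(sum(A), sum(B)) = max(23, 15) = 23
Free float = ES(successor) - EF(current) = 23 - 15 = 8

8


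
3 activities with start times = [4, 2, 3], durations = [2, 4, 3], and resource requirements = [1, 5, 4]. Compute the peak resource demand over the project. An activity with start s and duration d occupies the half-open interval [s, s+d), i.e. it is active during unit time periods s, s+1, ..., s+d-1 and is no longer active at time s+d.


Each activity i is active on [start_i, start_i + duration_i).
Compute total resource usage per time slot:
  t=0: active resources = [], total = 0
  t=1: active resources = [], total = 0
  t=2: active resources = [5], total = 5
  t=3: active resources = [5, 4], total = 9
  t=4: active resources = [1, 5, 4], total = 10
  t=5: active resources = [1, 5, 4], total = 10
Peak resource demand = 10

10


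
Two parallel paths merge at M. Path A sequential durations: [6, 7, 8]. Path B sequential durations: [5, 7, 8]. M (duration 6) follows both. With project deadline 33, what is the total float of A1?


Forward pass: ES(A1) = sum of predecessors on chain A = 0
EF = ES + duration = 0 + 6 = 6
Backward pass: LF(M) = deadline = 33; LS(M) = 33 - 6 = 27
LF(A1) = LS(M) - sum(successors on chain A) = 27 - 15 = 12
LS = LF - duration = 12 - 6 = 6
Total float = LS - ES = 6 - 0 = 6

6


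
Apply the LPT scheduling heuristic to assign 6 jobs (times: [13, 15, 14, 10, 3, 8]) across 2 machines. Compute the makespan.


Sort jobs in decreasing order (LPT): [15, 14, 13, 10, 8, 3]
Assign each job to the least loaded machine:
  Machine 1: jobs [15, 10, 8], load = 33
  Machine 2: jobs [14, 13, 3], load = 30
Makespan = max load = 33

33


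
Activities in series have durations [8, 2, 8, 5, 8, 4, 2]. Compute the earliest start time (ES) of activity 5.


Activity 5 starts after activities 1 through 4 complete.
Predecessor durations: [8, 2, 8, 5]
ES = 8 + 2 + 8 + 5 = 23

23


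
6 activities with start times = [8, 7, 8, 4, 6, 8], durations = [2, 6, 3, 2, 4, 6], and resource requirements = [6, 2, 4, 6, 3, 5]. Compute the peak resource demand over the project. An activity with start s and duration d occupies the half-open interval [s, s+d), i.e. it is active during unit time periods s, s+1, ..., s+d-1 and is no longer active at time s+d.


Each activity i is active on [start_i, start_i + duration_i).
Compute total resource usage per time slot:
  t=0: active resources = [], total = 0
  t=1: active resources = [], total = 0
  t=2: active resources = [], total = 0
  t=3: active resources = [], total = 0
  t=4: active resources = [6], total = 6
  t=5: active resources = [6], total = 6
  t=6: active resources = [3], total = 3
  t=7: active resources = [2, 3], total = 5
  t=8: active resources = [6, 2, 4, 3, 5], total = 20
  t=9: active resources = [6, 2, 4, 3, 5], total = 20
  t=10: active resources = [2, 4, 5], total = 11
  t=11: active resources = [2, 5], total = 7
  t=12: active resources = [2, 5], total = 7
  t=13: active resources = [5], total = 5
Peak resource demand = 20

20


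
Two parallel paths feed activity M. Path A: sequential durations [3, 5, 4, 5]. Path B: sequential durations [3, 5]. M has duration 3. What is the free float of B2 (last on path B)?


ES(B2) = sum of predecessors on chain B = 3
EF(B2) = ES + duration = 3 + 5 = 8
Successor of B2 is M. ES(M) = max(sum(A), sum(B)) = max(17, 8) = 17
Free float = ES(successor) - EF(current) = 17 - 8 = 9

9


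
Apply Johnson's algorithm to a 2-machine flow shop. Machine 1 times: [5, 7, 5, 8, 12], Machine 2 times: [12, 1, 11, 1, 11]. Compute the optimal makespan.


Apply Johnson's rule:
  Group 1 (a <= b): [(1, 5, 12), (3, 5, 11)]
  Group 2 (a > b): [(5, 12, 11), (2, 7, 1), (4, 8, 1)]
Optimal job order: [1, 3, 5, 2, 4]
Schedule:
  Job 1: M1 done at 5, M2 done at 17
  Job 3: M1 done at 10, M2 done at 28
  Job 5: M1 done at 22, M2 done at 39
  Job 2: M1 done at 29, M2 done at 40
  Job 4: M1 done at 37, M2 done at 41
Makespan = 41

41
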